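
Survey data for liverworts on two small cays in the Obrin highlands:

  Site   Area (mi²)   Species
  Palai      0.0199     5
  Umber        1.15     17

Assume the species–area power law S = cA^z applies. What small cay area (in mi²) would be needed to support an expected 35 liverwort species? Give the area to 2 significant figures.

z = ln(17/5) / ln(1.15/0.0199) = 1.2238 / 4.0568 = 0.3017
c = 5 / 0.0199^0.3017 = 5 / 0.3068 = 16.3
A = (35/16.3)^(1/0.3017) ⇒ ln A = ln(2.147)/0.3017 = 2.5336
A = e^2.5336 ≈ 12.6 mi²

13 mi²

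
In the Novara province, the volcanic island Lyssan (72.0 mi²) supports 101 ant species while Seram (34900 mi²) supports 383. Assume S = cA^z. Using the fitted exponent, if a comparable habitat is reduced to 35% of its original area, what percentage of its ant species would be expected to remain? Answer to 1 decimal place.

z = ln(383/101) / ln(34900/72) = 1.3329 / 6.1836 = 0.2156
S_new/S_old = (A_new/A_old)^z = 0.35^0.2156 = exp(0.2156 × -1.0498) = 0.7975

79.7%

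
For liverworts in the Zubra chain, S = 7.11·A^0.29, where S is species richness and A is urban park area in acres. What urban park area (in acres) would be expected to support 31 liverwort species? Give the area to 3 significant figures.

160 acres

31 = 7.11 × A^0.29  ⇒  A^0.29 = 31/7.11 = 4.36
ln A = ln(4.36) / 0.29 = 1.4725 / 0.29 = 5.0775
A = e^5.0775 ≈ 160.4 acres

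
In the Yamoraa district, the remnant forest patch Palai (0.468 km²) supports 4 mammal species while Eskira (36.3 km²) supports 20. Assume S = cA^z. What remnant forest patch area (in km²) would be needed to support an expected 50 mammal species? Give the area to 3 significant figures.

z = ln(20/4) / ln(36.3/0.468) = 1.6094 / 4.3511 = 0.3699
c = 4 / 0.468^0.3699 = 4 / 0.7551 = 5.297
A = (50/5.297)^(1/0.3699) ⇒ ln A = ln(9.439)/0.3699 = 6.0690
A = e^6.0690 ≈ 432.2 km²

432 km²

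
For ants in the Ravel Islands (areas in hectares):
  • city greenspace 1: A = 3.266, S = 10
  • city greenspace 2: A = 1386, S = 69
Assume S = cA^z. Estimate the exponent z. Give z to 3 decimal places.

0.319

Taking logs: ln S = ln c + z ln A, so z = (ln S₂ − ln S₁)/(ln A₂ − ln A₁).
z = ln(69/10) / ln(1386/3.266) = ln(6.9) / ln(424.4) = 1.9315 / 6.0506 = 0.3192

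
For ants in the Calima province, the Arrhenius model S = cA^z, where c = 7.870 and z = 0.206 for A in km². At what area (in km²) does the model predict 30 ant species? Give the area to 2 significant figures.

30 = 7.87 × A^0.206  ⇒  A^0.206 = 30/7.87 = 3.812
ln A = ln(3.812) / 0.206 = 1.3381 / 0.206 = 6.4958
A = e^6.4958 ≈ 662.4 km²

660 km²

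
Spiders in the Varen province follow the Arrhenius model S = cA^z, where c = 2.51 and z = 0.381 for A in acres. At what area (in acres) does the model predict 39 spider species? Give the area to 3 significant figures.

1340 acres

39 = 2.51 × A^0.381  ⇒  A^0.381 = 39/2.51 = 15.54
ln A = ln(15.54) / 0.381 = 2.7433 / 0.381 = 7.2002
A = e^7.2002 ≈ 1340 acres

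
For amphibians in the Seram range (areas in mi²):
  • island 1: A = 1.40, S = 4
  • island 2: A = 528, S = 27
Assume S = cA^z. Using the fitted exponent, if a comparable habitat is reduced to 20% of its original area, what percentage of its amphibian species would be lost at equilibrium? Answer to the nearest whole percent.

40%

z = ln(27/4) / ln(528/1.4) = 1.9095 / 5.9326 = 0.3219
S_new/S_old = (A_new/A_old)^z = 0.2^0.3219 = exp(0.3219 × -1.6094) = 0.5957
Fraction lost = 1 − 0.5957 = 0.4043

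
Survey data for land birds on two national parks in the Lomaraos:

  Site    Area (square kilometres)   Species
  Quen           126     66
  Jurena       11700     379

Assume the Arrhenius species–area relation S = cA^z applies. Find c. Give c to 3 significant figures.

z = ln(S₂/S₁) / ln(A₂/A₁) = ln(379/66) / ln(11700/126) = 1.7479 / 4.5311 = 0.3858
c = S₁ / A₁^z = 66 / 126^0.3858 = 66 / 6.46 = 10.22

10.2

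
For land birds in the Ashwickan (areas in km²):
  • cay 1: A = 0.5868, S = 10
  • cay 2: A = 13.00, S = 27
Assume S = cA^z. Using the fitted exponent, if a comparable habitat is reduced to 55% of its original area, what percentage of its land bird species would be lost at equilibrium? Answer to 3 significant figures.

z = ln(27/10) / ln(13/0.5868) = 0.9933 / 3.0980 = 0.3206
S_new/S_old = (A_new/A_old)^z = 0.55^0.3206 = exp(0.3206 × -0.5978) = 0.8256
Fraction lost = 1 − 0.8256 = 0.1744

17.4%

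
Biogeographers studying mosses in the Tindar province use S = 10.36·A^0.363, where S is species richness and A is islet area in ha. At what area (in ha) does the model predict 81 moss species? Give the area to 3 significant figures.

81 = 10.36 × A^0.363  ⇒  A^0.363 = 81/10.36 = 7.819
ln A = ln(7.819) / 0.363 = 2.0565 / 0.363 = 5.6653
A = e^5.6653 ≈ 288.7 ha

289 ha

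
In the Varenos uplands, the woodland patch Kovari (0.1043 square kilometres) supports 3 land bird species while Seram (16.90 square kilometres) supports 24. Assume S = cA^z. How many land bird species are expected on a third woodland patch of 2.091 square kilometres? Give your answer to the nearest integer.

10

z = ln(24/3) / ln(16.9/0.1043) = 2.0794 / 5.0878 = 0.4087
c = 3 / 0.1043^0.4087 = 3 / 0.397 = 7.557
S₃ = 7.557 × 2.091^0.4087 = 7.557 × 1.352 ≈ 10.22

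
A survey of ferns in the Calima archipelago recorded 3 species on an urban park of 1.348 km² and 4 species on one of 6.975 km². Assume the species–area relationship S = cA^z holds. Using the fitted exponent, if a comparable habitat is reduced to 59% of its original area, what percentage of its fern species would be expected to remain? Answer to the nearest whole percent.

z = ln(4/3) / ln(6.975/1.348) = 0.2877 / 1.6437 = 0.1750
S_new/S_old = (A_new/A_old)^z = 0.59^0.1750 = exp(0.1750 × -0.5276) = 0.9118

91%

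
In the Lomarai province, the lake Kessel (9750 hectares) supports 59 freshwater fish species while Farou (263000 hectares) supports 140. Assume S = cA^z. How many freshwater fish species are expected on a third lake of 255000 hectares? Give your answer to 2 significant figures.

140

z = ln(140/59) / ln(263000/9750) = 0.8641 / 3.2949 = 0.2623
c = 59 / 9750^0.2623 = 59 / 11.12 = 5.305
S₃ = 5.305 × 255000^0.2623 = 5.305 × 26.18 ≈ 138.9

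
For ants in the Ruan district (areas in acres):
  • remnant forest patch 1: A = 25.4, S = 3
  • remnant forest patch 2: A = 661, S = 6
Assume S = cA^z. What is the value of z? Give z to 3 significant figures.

0.213

Taking logs: ln S = ln c + z ln A, so z = (ln S₂ − ln S₁)/(ln A₂ − ln A₁).
z = ln(6/3) / ln(661/25.4) = ln(2) / ln(26.02) = 0.6931 / 3.2590 = 0.2127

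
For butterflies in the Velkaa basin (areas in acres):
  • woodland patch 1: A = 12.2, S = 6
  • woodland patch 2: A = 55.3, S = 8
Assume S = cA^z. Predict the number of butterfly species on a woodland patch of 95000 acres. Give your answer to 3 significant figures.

33.0

z = ln(8/6) / ln(55.3/12.2) = 0.2877 / 1.5113 = 0.1903
c = 6 / 12.2^0.1903 = 6 / 1.61 = 3.727
S₃ = 3.727 × 95000^0.1903 = 3.727 × 8.861 ≈ 33.03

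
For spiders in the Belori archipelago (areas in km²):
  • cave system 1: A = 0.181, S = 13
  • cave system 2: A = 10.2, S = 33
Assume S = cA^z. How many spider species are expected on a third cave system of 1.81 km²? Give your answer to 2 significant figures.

z = ln(33/13) / ln(10.2/0.181) = 0.9316 / 4.0316 = 0.2311
c = 13 / 0.181^0.2311 = 13 / 0.6737 = 19.3
S₃ = 19.3 × 1.81^0.2311 = 19.3 × 1.147 ≈ 22.13

22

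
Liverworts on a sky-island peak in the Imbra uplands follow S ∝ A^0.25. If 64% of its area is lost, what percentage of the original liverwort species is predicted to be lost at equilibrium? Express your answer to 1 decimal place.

22.5%

S_new/S_old = (A_new/A_old)^z = 0.36^0.25
= exp(0.25 × ln 0.36) = exp(0.25 × -1.0217) = exp(-0.2554) ≈ 0.7746
Fraction lost = 1 − 0.7746 = 0.2254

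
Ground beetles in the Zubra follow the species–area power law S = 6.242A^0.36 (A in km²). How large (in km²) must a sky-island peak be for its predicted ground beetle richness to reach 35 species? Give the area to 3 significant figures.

120 km²

35 = 6.242 × A^0.36  ⇒  A^0.36 = 35/6.242 = 5.607
ln A = ln(5.607) / 0.36 = 1.7240 / 0.36 = 4.7890
A = e^4.7890 ≈ 120.2 km²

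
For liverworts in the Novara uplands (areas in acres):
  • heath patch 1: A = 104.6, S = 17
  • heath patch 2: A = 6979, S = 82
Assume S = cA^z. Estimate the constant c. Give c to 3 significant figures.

z = ln(S₂/S₁) / ln(A₂/A₁) = ln(82/17) / ln(6979/104.6) = 1.5735 / 4.2005 = 0.3746
c = S₁ / A₁^z = 17 / 104.6^0.3746 = 17 / 5.708 = 2.978

2.98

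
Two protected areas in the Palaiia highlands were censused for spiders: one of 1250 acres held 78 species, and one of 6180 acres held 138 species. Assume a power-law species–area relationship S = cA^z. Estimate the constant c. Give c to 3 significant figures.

6.12

z = ln(S₂/S₁) / ln(A₂/A₁) = ln(138/78) / ln(6180/1250) = 0.5705 / 1.5982 = 0.3570
c = S₁ / A₁^z = 78 / 1250^0.3570 = 78 / 12.75 = 6.117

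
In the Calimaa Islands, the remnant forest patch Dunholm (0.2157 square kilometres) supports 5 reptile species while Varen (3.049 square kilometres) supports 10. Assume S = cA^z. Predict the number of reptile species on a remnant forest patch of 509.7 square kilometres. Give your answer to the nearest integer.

z = ln(10/5) / ln(3.049/0.2157) = 0.6931 / 2.6487 = 0.2617
c = 5 / 0.2157^0.2617 = 5 / 0.6694 = 7.47
S₃ = 7.47 × 509.7^0.2617 = 7.47 × 5.111 ≈ 38.18

38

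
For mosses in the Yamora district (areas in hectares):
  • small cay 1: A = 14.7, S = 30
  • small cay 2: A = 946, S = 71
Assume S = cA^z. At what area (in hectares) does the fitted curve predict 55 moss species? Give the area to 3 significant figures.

z = ln(71/30) / ln(946/14.7) = 0.8615 / 4.1644 = 0.2069
c = 30 / 14.7^0.2069 = 30 / 1.744 = 17.2
A = (55/17.2)^(1/0.2069) ⇒ ln A = ln(3.197)/0.2069 = 5.6179
A = e^5.6179 ≈ 275.3 hectares

275 hectares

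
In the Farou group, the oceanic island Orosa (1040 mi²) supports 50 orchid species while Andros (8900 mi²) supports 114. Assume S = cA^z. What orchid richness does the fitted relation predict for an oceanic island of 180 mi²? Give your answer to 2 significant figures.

25

z = ln(114/50) / ln(8900/1040) = 0.8242 / 2.1468 = 0.3839
c = 50 / 1040^0.3839 = 50 / 14.4 = 3.473
S₃ = 3.473 × 180^0.3839 = 3.473 × 7.342 ≈ 25.5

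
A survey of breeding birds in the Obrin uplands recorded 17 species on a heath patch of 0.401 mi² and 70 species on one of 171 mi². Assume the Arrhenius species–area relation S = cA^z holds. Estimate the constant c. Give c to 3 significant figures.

z = ln(S₂/S₁) / ln(A₂/A₁) = ln(70/17) / ln(171/0.401) = 1.4153 / 6.0555 = 0.2337
c = S₁ / A₁^z = 17 / 0.401^0.2337 = 17 / 0.8077 = 21.05

21.0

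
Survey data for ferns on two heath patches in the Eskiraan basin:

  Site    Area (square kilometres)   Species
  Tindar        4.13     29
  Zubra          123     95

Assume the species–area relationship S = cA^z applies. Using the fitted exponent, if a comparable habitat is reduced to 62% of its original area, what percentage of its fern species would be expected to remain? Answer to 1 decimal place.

z = ln(95/29) / ln(123/4.13) = 1.1866 / 3.3939 = 0.3496
S_new/S_old = (A_new/A_old)^z = 0.62^0.3496 = exp(0.3496 × -0.4780) = 0.8461

84.6%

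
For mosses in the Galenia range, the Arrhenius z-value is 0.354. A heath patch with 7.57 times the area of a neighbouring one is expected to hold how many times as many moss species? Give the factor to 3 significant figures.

2.05

S₂/S₁ = (A₂/A₁)^z = 7.57^0.354
ln(S₂/S₁) = 0.354 × ln 7.57 = 0.354 × 2.0242 = 0.7166
S₂/S₁ = e^0.7166 ≈ 2.047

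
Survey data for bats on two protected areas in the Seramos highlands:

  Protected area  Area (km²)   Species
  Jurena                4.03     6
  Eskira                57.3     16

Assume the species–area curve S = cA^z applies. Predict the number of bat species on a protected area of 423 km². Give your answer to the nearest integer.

z = ln(16/6) / ln(57.3/4.03) = 0.9808 / 2.6545 = 0.3695
c = 6 / 4.03^0.3695 = 6 / 1.674 = 3.585
S₃ = 3.585 × 423^0.3695 = 3.585 × 9.341 ≈ 33.49

33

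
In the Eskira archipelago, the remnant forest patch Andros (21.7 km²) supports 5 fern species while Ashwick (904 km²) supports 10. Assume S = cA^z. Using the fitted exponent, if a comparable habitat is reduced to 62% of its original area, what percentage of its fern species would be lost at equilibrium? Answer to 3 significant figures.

z = ln(10/5) / ln(904/21.7) = 0.6931 / 3.7295 = 0.1859
S_new/S_old = (A_new/A_old)^z = 0.62^0.1859 = exp(0.1859 × -0.4780) = 0.915
Fraction lost = 1 − 0.915 = 0.08501

8.50%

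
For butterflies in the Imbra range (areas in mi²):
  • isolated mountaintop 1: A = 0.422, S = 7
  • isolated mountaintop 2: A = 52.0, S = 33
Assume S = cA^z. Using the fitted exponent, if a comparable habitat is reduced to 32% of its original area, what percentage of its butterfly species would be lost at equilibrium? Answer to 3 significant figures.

30.7%

z = ln(33/7) / ln(52/0.422) = 1.5506 / 4.8140 = 0.3221
S_new/S_old = (A_new/A_old)^z = 0.32^0.3221 = exp(0.3221 × -1.1394) = 0.6928
Fraction lost = 1 − 0.6928 = 0.3072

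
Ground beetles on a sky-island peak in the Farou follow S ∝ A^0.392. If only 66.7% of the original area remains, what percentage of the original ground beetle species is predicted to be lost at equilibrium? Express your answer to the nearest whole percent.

15%

S_new/S_old = (A_new/A_old)^z = 0.667^0.392
= exp(0.392 × ln 0.667) = exp(0.392 × -0.4050) = exp(-0.1587) ≈ 0.8532
Fraction lost = 1 − 0.8532 = 0.1468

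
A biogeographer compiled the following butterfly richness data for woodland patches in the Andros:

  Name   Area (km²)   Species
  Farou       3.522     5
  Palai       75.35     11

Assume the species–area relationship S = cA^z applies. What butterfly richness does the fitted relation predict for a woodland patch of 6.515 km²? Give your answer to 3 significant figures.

z = ln(11/5) / ln(75.35/3.522) = 0.7885 / 3.0631 = 0.2574
c = 5 / 3.522^0.2574 = 5 / 1.383 = 3.616
S₃ = 3.616 × 6.515^0.2574 = 3.616 × 1.62 ≈ 5.858

5.86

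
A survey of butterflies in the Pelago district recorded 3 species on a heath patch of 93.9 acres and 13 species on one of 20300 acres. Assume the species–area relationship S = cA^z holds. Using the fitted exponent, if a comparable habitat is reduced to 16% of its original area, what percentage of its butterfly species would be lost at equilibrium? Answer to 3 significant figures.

39.3%

z = ln(13/3) / ln(20300/93.9) = 1.4663 / 5.3761 = 0.2727
S_new/S_old = (A_new/A_old)^z = 0.16^0.2727 = exp(0.2727 × -1.8326) = 0.6066
Fraction lost = 1 − 0.6066 = 0.3934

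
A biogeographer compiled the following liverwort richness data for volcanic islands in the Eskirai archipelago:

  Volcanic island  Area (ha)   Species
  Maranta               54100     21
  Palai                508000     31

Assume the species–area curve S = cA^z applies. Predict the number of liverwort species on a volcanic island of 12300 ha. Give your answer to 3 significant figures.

16.2

z = ln(31/21) / ln(508000/54100) = 0.3895 / 2.2396 = 0.1739
c = 21 / 54100^0.1739 = 21 / 6.654 = 3.156
S₃ = 3.156 × 12300^0.1739 = 3.156 × 5.143 ≈ 16.23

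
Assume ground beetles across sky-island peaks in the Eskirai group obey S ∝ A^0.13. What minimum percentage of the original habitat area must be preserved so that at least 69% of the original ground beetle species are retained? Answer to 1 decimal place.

5.8%

Need (A_new/A_old)^0.13 = 0.69, so A_new/A_old = 0.69^(1/0.13) = 0.69^7.692
ln(A_new/A_old) = ln 0.69 / 0.13 = -0.3711 / 0.13 = -2.8543
A_new/A_old = e^-2.8543 ≈ 0.05759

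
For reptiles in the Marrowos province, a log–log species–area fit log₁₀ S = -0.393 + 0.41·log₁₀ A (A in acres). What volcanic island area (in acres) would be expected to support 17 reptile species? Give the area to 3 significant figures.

9110 acres

17 = 0.4046 × A^0.41  ⇒  A^0.41 = 17/0.4046 = 42.02
ln A = ln(42.02) / 0.41 = 3.7381 / 0.41 = 9.1174
A = e^9.1174 ≈ 9112 acres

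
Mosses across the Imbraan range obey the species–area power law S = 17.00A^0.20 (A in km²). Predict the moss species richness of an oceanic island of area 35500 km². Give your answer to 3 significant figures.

S = 17 × 35500^0.2
ln S = ln 17 + 0.2 × ln 35500 = 2.8332 + 0.2 × 10.4773 = 4.9287
S = e^4.9287 ≈ 138.2

138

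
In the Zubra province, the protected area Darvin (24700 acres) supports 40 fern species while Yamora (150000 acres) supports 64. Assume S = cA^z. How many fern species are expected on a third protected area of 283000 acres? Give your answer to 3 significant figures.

75.5

z = ln(64/40) / ln(150000/24700) = 0.4700 / 1.8038 = 0.2606
c = 40 / 24700^0.2606 = 40 / 13.95 = 2.868
S₃ = 2.868 × 283000^0.2606 = 2.868 × 26.33 ≈ 75.51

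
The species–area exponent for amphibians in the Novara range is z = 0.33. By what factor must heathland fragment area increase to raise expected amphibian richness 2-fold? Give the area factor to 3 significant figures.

8.17

(A₂/A₁)^0.33 = 2, so A₂/A₁ = 2^(1/0.33) = 2^3.03
ln(A₂/A₁) = ln 2 / 0.33 = 0.6931 / 0.33 = 2.1004
A₂/A₁ = e^2.1004 ≈ 8.17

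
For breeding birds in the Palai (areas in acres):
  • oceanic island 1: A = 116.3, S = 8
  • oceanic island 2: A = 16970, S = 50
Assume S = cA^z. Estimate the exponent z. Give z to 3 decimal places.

0.368

Taking logs: ln S = ln c + z ln A, so z = (ln S₂ − ln S₁)/(ln A₂ − ln A₁).
z = ln(50/8) / ln(16970/116.3) = ln(6.25) / ln(145.9) = 1.8326 / 4.9830 = 0.3678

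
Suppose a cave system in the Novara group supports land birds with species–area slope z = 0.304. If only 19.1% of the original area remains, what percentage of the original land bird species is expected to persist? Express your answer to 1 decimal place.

60.5%

S_new/S_old = (A_new/A_old)^z = 0.191^0.304
= exp(0.304 × ln 0.191) = exp(0.304 × -1.6555) = exp(-0.5033) ≈ 0.6046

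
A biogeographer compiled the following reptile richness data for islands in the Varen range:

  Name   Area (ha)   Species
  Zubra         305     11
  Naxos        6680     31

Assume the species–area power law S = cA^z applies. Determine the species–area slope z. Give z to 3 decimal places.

Taking logs: ln S = ln c + z ln A, so z = (ln S₂ − ln S₁)/(ln A₂ − ln A₁).
z = ln(31/11) / ln(6680/305) = ln(2.818) / ln(21.9) = 1.0361 / 3.0866 = 0.3357

0.336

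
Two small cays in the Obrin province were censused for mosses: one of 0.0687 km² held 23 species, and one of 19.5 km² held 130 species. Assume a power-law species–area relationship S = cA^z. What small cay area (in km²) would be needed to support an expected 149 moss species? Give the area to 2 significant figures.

z = ln(130/23) / ln(19.5/0.0687) = 1.7320 / 5.6484 = 0.3066
c = 23 / 0.0687^0.3066 = 23 / 0.4399 = 52.28
A = (149/52.28)^(1/0.3066) ⇒ ln A = ln(2.85)/0.3066 = 3.4153
A = e^3.4153 ≈ 30.43 km²

30 km²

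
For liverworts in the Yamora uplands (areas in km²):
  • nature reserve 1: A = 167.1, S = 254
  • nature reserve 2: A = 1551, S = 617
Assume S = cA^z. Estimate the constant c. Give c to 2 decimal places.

33.06

z = ln(S₂/S₁) / ln(A₂/A₁) = ln(617/254) / ln(1551/167.1) = 0.8875 / 2.2281 = 0.3983
c = S₁ / A₁^z = 254 / 167.1^0.3983 = 254 / 7.683 = 33.06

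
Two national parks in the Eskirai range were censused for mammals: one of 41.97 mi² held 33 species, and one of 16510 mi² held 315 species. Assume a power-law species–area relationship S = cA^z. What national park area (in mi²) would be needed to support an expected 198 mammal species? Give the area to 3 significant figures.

4830 mi²

z = ln(315/33) / ln(16510/41.97) = 2.2561 / 5.9748 = 0.3776
c = 33 / 41.97^0.3776 = 33 / 4.1 = 8.048
A = (198/8.048)^(1/0.3776) ⇒ ln A = ln(24.6)/0.3776 = 8.4821
A = e^8.4821 ≈ 4828 mi²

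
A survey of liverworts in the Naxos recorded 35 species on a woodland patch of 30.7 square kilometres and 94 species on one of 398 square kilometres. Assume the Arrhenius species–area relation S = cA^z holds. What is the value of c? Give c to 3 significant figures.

9.35

z = ln(S₂/S₁) / ln(A₂/A₁) = ln(94/35) / ln(398/30.7) = 0.9879 / 2.5622 = 0.3856
c = S₁ / A₁^z = 35 / 30.7^0.3856 = 35 / 3.745 = 9.346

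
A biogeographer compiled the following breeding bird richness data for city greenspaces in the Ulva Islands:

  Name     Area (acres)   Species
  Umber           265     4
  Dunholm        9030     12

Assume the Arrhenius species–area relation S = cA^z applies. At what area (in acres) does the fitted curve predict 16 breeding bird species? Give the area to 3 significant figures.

z = ln(12/4) / ln(9030/265) = 1.0986 / 3.5286 = 0.3113
c = 4 / 265^0.3113 = 4 / 5.682 = 0.704
A = (16/0.704)^(1/0.3113) ⇒ ln A = ln(22.73)/0.3113 = 10.0323
A = e^10.0323 ≈ 22750 acres

22700 acres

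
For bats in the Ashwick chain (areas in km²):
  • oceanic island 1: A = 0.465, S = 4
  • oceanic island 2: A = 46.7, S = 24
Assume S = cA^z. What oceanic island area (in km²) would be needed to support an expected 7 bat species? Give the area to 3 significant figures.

z = ln(24/4) / ln(46.7/0.465) = 1.7918 / 4.6095 = 0.3887
c = 4 / 0.465^0.3887 = 4 / 0.7426 = 5.387
A = (7/5.387)^(1/0.3887) ⇒ ln A = ln(1.299)/0.3887 = 0.6739
A = e^0.6739 ≈ 1.962 km²

1.96 km²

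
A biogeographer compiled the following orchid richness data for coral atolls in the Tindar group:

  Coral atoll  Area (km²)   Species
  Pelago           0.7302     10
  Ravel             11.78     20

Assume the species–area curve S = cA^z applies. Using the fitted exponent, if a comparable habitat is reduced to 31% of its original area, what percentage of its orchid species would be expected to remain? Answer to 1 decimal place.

74.7%

z = ln(20/10) / ln(11.78/0.7302) = 0.6931 / 2.7808 = 0.2493
S_new/S_old = (A_new/A_old)^z = 0.31^0.2493 = exp(0.2493 × -1.1712) = 0.7468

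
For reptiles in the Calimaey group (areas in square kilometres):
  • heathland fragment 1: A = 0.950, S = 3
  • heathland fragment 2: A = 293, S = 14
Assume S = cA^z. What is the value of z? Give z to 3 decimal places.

0.269

Taking logs: ln S = ln c + z ln A, so z = (ln S₂ − ln S₁)/(ln A₂ − ln A₁).
z = ln(14/3) / ln(293/0.95) = ln(4.667) / ln(308.4) = 1.5404 / 5.7315 = 0.2688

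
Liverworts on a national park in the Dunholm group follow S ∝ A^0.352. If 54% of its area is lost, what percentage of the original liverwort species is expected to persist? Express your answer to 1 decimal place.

S_new/S_old = (A_new/A_old)^z = 0.46^0.352
= exp(0.352 × ln 0.46) = exp(0.352 × -0.7765) = exp(-0.2733) ≈ 0.7608

76.1%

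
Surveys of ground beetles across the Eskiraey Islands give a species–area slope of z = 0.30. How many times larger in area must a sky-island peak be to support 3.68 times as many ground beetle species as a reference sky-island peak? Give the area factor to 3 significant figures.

76.9

(A₂/A₁)^0.3 = 3.68, so A₂/A₁ = 3.68^(1/0.3) = 3.68^3.333
ln(A₂/A₁) = ln 3.68 / 0.3 = 1.3029 / 0.3 = 4.3430
A₂/A₁ = e^4.3430 ≈ 76.94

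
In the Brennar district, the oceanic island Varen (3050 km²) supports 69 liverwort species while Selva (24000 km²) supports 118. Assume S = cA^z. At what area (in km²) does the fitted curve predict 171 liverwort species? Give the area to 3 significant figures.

z = ln(118/69) / ln(24000/3050) = 0.5366 / 2.0629 = 0.2601
c = 69 / 3050^0.2601 = 69 / 8.059 = 8.562
A = (171/8.562)^(1/0.2601) ⇒ ln A = ln(19.97)/0.2601 = 11.5121
A = e^11.5121 ≈ 99914 km²

99900 km²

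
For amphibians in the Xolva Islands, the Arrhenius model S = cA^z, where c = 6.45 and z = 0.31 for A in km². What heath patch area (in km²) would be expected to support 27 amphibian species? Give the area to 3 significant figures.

27 = 6.45 × A^0.31  ⇒  A^0.31 = 27/6.45 = 4.186
ln A = ln(4.186) / 0.31 = 1.4318 / 0.31 = 4.6186
A = e^4.6186 ≈ 101.3 km²

101 km²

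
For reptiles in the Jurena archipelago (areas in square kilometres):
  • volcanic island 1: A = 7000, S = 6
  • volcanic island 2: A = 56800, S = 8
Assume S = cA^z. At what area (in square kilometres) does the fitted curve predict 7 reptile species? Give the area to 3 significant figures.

21500 square kilometres

z = ln(8/6) / ln(56800/7000) = 0.2877 / 2.0936 = 0.1374
c = 6 / 7000^0.1374 = 6 / 3.376 = 1.777
A = (7/1.777)^(1/0.1374) ⇒ ln A = ln(3.938)/0.1374 = 9.9755
A = e^9.9755 ≈ 21494 square kilometres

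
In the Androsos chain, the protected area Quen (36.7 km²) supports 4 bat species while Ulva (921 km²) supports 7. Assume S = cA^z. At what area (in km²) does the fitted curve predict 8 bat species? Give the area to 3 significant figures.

z = ln(7/4) / ln(921/36.7) = 0.5596 / 3.2227 = 0.1736
c = 4 / 36.7^0.1736 = 4 / 1.869 = 2.14
A = (8/2.14)^(1/0.1736) ⇒ ln A = ln(3.739)/0.1736 = 7.5944
A = e^7.5944 ≈ 1987 km²

1990 km²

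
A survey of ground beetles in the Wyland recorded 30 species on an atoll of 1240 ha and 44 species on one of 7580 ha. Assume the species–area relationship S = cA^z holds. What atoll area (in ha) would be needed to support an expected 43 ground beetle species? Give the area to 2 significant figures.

6800 ha

z = ln(44/30) / ln(7580/1240) = 0.3830 / 1.8104 = 0.2116
c = 30 / 1240^0.2116 = 30 / 4.512 = 6.648
A = (43/6.648)^(1/0.2116) ⇒ ln A = ln(6.468)/0.2116 = 8.8246
A = e^8.8246 ≈ 6799 ha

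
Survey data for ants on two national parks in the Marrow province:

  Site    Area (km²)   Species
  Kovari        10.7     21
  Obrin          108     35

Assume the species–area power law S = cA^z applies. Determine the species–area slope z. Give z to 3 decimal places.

0.221

Taking logs: ln S = ln c + z ln A, so z = (ln S₂ − ln S₁)/(ln A₂ − ln A₁).
z = ln(35/21) / ln(108/10.7) = ln(1.667) / ln(10.09) = 0.5108 / 2.3119 = 0.2210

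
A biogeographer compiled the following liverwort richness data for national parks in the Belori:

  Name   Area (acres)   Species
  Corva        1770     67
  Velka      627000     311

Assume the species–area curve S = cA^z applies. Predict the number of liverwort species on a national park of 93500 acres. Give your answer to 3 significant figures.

z = ln(311/67) / ln(627000/1770) = 1.5351 / 5.8700 = 0.2615
c = 67 / 1770^0.2615 = 67 / 7.07 = 9.477
S₃ = 9.477 × 93500^0.2615 = 9.477 × 19.95 ≈ 189.1

189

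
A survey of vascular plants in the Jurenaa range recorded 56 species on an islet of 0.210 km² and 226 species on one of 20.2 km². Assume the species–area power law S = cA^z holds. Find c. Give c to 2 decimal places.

90.21

z = ln(S₂/S₁) / ln(A₂/A₁) = ln(226/56) / ln(20.2/0.21) = 1.3952 / 4.5663 = 0.3055
c = S₁ / A₁^z = 56 / 0.21^0.3055 = 56 / 0.6207 = 90.21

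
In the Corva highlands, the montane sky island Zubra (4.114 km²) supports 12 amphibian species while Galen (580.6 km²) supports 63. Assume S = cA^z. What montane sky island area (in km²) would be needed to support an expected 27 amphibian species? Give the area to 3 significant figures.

46.3 km²

z = ln(63/12) / ln(580.6/4.114) = 1.6582 / 4.9497 = 0.3350
c = 12 / 4.114^0.3350 = 12 / 1.606 = 7.471
A = (27/7.471)^(1/0.3350) ⇒ ln A = ln(3.614)/0.3350 = 3.8350
A = e^3.8350 ≈ 46.29 km²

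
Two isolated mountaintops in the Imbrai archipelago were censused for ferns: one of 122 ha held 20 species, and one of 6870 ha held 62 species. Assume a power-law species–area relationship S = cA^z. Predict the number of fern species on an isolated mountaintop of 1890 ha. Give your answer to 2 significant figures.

z = ln(62/20) / ln(6870/122) = 1.1314 / 4.0309 = 0.2807
c = 20 / 122^0.2807 = 20 / 3.851 = 5.193
S₃ = 5.193 × 1890^0.2807 = 5.193 × 8.311 ≈ 43.16

43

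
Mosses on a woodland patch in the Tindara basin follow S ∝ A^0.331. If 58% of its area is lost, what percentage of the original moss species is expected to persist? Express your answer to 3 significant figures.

S_new/S_old = (A_new/A_old)^z = 0.42^0.331
= exp(0.331 × ln 0.42) = exp(0.331 × -0.8675) = exp(-0.2871) ≈ 0.7504

75.0%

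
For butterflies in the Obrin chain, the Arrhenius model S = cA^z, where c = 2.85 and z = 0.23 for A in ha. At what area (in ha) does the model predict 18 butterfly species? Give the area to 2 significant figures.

18 = 2.85 × A^0.23  ⇒  A^0.23 = 18/2.85 = 6.316
ln A = ln(6.316) / 0.23 = 1.8431 / 0.23 = 8.0133
A = e^8.0133 ≈ 3021 ha

3000 ha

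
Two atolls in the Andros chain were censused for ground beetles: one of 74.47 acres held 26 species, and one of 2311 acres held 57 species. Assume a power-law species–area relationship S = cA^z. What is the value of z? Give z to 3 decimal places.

0.229

Taking logs: ln S = ln c + z ln A, so z = (ln S₂ − ln S₁)/(ln A₂ − ln A₁).
z = ln(57/26) / ln(2311/74.47) = ln(2.192) / ln(31.03) = 0.7850 / 3.4350 = 0.2285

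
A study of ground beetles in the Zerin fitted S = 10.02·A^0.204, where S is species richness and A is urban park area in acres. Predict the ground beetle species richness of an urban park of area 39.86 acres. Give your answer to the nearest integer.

21 species

S = 10.02 × 39.86^0.204
ln S = ln 10.02 + 0.204 × ln 39.86 = 2.3046 + 0.204 × 3.6854 = 3.0564
S = e^3.0564 ≈ 21.25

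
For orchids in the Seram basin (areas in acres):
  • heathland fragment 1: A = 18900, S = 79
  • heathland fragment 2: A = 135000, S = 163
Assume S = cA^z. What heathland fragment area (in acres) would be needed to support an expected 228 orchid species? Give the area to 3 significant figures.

336000 acres

z = ln(163/79) / ln(135000/18900) = 0.7243 / 1.9661 = 0.3684
c = 79 / 18900^0.3684 = 79 / 37.62 = 2.1
A = (228/2.1)^(1/0.3684) ⇒ ln A = ln(108.6)/0.3684 = 12.7240
A = e^12.7240 ≈ 335709 acres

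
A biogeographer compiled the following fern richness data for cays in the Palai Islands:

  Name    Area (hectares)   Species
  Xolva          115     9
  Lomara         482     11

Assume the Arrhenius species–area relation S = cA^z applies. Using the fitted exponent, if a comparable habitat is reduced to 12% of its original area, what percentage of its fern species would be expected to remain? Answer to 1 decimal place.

74.3%

z = ln(11/9) / ln(482/115) = 0.2007 / 1.4330 = 0.1400
S_new/S_old = (A_new/A_old)^z = 0.12^0.1400 = exp(0.1400 × -2.1203) = 0.7431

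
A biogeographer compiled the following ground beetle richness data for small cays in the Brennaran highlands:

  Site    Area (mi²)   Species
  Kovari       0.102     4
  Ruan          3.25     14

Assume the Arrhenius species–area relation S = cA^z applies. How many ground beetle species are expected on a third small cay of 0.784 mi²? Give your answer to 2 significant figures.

z = ln(14/4) / ln(3.25/0.102) = 1.2528 / 3.4614 = 0.3619
c = 4 / 0.102^0.3619 = 4 / 0.4377 = 9.138
S₃ = 9.138 × 0.784^0.3619 = 9.138 × 0.9157 ≈ 8.368

8.4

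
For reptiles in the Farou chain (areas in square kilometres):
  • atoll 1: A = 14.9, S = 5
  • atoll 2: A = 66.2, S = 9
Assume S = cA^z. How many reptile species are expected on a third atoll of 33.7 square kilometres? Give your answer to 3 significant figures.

z = ln(9/5) / ln(66.2/14.9) = 0.5878 / 1.4913 = 0.3941
c = 5 / 14.9^0.3941 = 5 / 2.9 = 1.724
S₃ = 1.724 × 33.7^0.3941 = 1.724 × 4 ≈ 6.897

6.90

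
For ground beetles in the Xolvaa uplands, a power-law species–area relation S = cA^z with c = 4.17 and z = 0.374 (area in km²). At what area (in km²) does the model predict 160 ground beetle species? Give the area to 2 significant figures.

160 = 4.17 × A^0.374  ⇒  A^0.374 = 160/4.17 = 38.37
ln A = ln(38.37) / 0.374 = 3.6473 / 0.374 = 9.7520
A = e^9.7520 ≈ 17189 km²

17000 km²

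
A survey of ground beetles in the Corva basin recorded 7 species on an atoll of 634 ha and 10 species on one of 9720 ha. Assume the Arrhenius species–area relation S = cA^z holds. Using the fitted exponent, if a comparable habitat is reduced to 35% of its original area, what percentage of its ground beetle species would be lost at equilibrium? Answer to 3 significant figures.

12.8%

z = ln(10/7) / ln(9720/634) = 0.3567 / 2.7299 = 0.1307
S_new/S_old = (A_new/A_old)^z = 0.35^0.1307 = exp(0.1307 × -1.0498) = 0.8718
Fraction lost = 1 − 0.8718 = 0.1282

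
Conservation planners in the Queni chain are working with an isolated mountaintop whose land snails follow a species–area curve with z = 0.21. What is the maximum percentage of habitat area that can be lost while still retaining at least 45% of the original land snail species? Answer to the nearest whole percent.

98%

Need (A_new/A_old)^0.21 = 0.45, so A_new/A_old = 0.45^(1/0.21) = 0.45^4.762
ln(A_new/A_old) = ln 0.45 / 0.21 = -0.7985 / 0.21 = -3.8024
A_new/A_old = e^-3.8024 ≈ 0.02232
Fraction that can be lost = 1 − 0.02232 = 0.9777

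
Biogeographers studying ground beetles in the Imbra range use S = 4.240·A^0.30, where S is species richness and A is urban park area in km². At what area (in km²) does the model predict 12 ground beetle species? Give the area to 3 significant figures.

12 = 4.24 × A^0.3  ⇒  A^0.3 = 12/4.24 = 2.83
ln A = ln(2.83) / 0.3 = 1.0403 / 0.3 = 3.4678
A = e^3.4678 ≈ 32.07 km²

32.1 km²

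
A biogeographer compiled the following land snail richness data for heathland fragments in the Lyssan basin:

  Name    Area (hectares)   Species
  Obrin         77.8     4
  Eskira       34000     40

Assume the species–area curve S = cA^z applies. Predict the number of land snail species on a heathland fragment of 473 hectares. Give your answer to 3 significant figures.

7.92

z = ln(40/4) / ln(34000/77.8) = 2.3026 / 6.0800 = 0.3787
c = 4 / 77.8^0.3787 = 4 / 5.202 = 0.769
S₃ = 0.769 × 473^0.3787 = 0.769 × 10.3 ≈ 7.924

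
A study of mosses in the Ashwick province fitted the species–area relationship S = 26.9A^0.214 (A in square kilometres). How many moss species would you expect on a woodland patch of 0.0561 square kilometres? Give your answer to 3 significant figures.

14.5

S = 26.9 × 0.0561^0.214
ln S = ln 26.9 + 0.214 × ln 0.0561 = 3.2921 + 0.214 × -2.8806 = 2.6757
S = e^2.6757 ≈ 14.52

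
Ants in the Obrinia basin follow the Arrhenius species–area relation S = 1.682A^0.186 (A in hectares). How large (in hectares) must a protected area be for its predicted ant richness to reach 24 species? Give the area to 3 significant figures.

24 = 1.682 × A^0.186  ⇒  A^0.186 = 24/1.682 = 14.27
ln A = ln(14.27) / 0.186 = 2.6581 / 0.186 = 14.2907
A = e^14.2907 ≈ 1608319 hectares

1610000 hectares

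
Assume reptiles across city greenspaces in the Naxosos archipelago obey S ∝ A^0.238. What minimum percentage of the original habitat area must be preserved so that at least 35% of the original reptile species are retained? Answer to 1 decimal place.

Need (A_new/A_old)^0.238 = 0.35, so A_new/A_old = 0.35^(1/0.238) = 0.35^4.202
ln(A_new/A_old) = ln 0.35 / 0.238 = -1.0498 / 0.238 = -4.4110
A_new/A_old = e^-4.4110 ≈ 0.01214

1.2%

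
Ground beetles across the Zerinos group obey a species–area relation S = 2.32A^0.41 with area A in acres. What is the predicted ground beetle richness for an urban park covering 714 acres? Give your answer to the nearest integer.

S = 2.32 × 714^0.41 = 2.32 × 14.79 ≈ 34.32

34 species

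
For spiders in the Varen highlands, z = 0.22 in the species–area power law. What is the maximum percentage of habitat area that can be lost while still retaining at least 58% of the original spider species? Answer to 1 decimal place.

91.6%

Need (A_new/A_old)^0.22 = 0.58, so A_new/A_old = 0.58^(1/0.22) = 0.58^4.545
ln(A_new/A_old) = ln 0.58 / 0.22 = -0.5447 / 0.22 = -2.4760
A_new/A_old = e^-2.4760 ≈ 0.08408
Fraction that can be lost = 1 − 0.08408 = 0.9159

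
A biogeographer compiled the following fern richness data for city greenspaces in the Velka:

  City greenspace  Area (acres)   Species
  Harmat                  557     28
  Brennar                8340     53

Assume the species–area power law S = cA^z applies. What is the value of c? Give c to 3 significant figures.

z = ln(S₂/S₁) / ln(A₂/A₁) = ln(53/28) / ln(8340/557) = 0.6381 / 2.7063 = 0.2358
c = S₁ / A₁^z = 28 / 557^0.2358 = 28 / 4.44 = 6.306

6.31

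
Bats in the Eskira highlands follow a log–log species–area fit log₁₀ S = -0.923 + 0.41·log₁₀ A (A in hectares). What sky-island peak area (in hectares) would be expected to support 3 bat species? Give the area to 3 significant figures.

3 = 0.1194 × A^0.41  ⇒  A^0.41 = 3/0.1194 = 25.13
ln A = ln(25.13) / 0.41 = 3.2239 / 0.41 = 7.8632
A = e^7.8632 ≈ 2600 hectares

2600 hectares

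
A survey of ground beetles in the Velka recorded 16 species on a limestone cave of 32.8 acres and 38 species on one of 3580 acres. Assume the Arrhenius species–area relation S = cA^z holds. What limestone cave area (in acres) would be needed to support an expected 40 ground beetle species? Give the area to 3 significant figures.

z = ln(38/16) / ln(3580/32.8) = 0.8650 / 4.6927 = 0.1843
c = 16 / 32.8^0.1843 = 16 / 1.903 = 8.408
A = (40/8.408)^(1/0.1843) ⇒ ln A = ln(4.757)/0.1843 = 8.4614
A = e^8.4614 ≈ 4729 acres

4730 acres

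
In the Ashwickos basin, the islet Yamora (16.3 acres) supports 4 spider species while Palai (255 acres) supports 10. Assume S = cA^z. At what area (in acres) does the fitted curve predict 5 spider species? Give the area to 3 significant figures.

31.8 acres

z = ln(10/4) / ln(255/16.3) = 0.9163 / 2.7501 = 0.3332
c = 4 / 16.3^0.3332 = 4 / 2.534 = 1.578
A = (5/1.578)^(1/0.3332) ⇒ ln A = ln(3.168)/0.3332 = 3.4609
A = e^3.4609 ≈ 31.85 acres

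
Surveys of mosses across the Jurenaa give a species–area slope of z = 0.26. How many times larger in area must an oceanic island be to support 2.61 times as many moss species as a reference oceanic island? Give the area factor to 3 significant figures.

40.0

(A₂/A₁)^0.26 = 2.61, so A₂/A₁ = 2.61^(1/0.26) = 2.61^3.846
ln(A₂/A₁) = ln 2.61 / 0.26 = 0.9594 / 0.26 = 3.6898
A₂/A₁ = e^3.6898 ≈ 40.04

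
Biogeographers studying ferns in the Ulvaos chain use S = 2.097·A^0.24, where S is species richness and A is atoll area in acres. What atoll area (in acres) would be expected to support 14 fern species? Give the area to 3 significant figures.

2730 acres

14 = 2.097 × A^0.24  ⇒  A^0.24 = 14/2.097 = 6.676
ln A = ln(6.676) / 0.24 = 1.8985 / 0.24 = 7.9106
A = e^7.9106 ≈ 2726 acres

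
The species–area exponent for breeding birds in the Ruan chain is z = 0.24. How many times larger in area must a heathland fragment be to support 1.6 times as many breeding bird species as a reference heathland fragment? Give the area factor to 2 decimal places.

7.09

(A₂/A₁)^0.24 = 1.6, so A₂/A₁ = 1.6^(1/0.24) = 1.6^4.167
ln(A₂/A₁) = ln 1.6 / 0.24 = 0.4700 / 0.24 = 1.9583
A₂/A₁ = e^1.9583 ≈ 7.088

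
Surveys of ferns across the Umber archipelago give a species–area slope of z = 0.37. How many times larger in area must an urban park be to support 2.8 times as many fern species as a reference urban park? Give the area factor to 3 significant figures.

(A₂/A₁)^0.37 = 2.8, so A₂/A₁ = 2.8^(1/0.37) = 2.8^2.703
ln(A₂/A₁) = ln 2.8 / 0.37 = 1.0296 / 0.37 = 2.7828
A₂/A₁ = e^2.7828 ≈ 16.16

16.2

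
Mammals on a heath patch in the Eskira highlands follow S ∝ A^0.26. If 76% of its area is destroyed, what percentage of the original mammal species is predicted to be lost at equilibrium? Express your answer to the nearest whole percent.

S_new/S_old = (A_new/A_old)^z = 0.24^0.26
= exp(0.26 × ln 0.24) = exp(0.26 × -1.4271) = exp(-0.3711) ≈ 0.69
Fraction lost = 1 − 0.69 = 0.31

31%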